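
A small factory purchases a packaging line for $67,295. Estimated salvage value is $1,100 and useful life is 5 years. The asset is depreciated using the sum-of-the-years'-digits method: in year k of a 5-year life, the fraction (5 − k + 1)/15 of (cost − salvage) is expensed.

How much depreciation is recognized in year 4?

$8,826

Depreciable base = $67,295 − $1,100 = $66,195.
Sum of the years' digits = 5+4+3+2+1 = 15.
Year 1: $66,195 × 5/15 = $22,065. Book value $45,230.
Year 2: $66,195 × 4/15 = $17,652. Book value $27,578.
Year 3: $66,195 × 3/15 = $13,239. Book value $14,339.
Year 4: $66,195 × 2/15 = $8,826. Book value $5,513.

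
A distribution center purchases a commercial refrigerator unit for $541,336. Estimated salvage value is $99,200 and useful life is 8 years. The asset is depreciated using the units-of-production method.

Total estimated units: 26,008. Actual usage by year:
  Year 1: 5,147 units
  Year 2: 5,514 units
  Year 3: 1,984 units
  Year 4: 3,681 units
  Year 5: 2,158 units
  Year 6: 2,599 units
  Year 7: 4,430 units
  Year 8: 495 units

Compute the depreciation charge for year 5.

Depreciable base = $541,336 − $99,200 = $442,136.
Rate = $442,136 / 26,008 units = $17 per unit.
Year 1: 5,147 × $17 = $87,499. Book value $453,837.
Year 2: 5,514 × $17 = $93,738. Book value $360,099.
Year 3: 1,984 × $17 = $33,728. Book value $326,371.
Year 4: 3,681 × $17 = $62,577. Book value $263,794.
Year 5: 2,158 × $17 = $36,686. Book value $227,108.

$36,686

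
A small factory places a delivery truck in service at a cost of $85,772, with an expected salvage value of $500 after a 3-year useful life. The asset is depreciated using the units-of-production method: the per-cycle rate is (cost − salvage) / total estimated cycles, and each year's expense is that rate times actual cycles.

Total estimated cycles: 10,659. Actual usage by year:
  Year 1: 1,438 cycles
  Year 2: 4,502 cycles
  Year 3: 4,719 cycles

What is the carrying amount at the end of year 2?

Depreciable base = $85,772 − $500 = $85,272.
Rate = $85,272 / 10,659 cycles = $8 per cycle.
Year 1: 1,438 × $8 = $11,504. Book value $74,268.
Year 2: 4,502 × $8 = $36,016. Book value $38,252.

$38,252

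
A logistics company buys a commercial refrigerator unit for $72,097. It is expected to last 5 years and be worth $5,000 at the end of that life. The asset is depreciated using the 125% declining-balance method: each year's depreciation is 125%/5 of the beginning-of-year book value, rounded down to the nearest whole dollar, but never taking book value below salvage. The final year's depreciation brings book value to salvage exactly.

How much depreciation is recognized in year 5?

$17,813

Depreciable base = $72,097 − $5,000 = $67,097.
Year 1: ⌊$72,097 × 125%/5⌋ = $18,024. Book value $54,073.
Year 2: ⌊$54,073 × 125%/5⌋ = $13,518. Book value $40,555.
Year 3: ⌊$40,555 × 125%/5⌋ = $10,138. Book value $30,417.
Year 4: ⌊$30,417 × 125%/5⌋ = $7,604. Book value $22,813.
Year 5 (final): $22,813 − $5,000 = $17,813. Book value $5,000.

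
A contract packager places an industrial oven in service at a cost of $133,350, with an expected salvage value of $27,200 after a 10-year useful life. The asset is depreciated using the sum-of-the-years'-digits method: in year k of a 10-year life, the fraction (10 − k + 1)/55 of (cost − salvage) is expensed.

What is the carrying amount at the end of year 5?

Depreciable base = $133,350 − $27,200 = $106,150.
Sum of the years' digits = 10+9+8+7+6+5+4+3+2+1 = 55.
Year 1: $106,150 × 10/55 = $19,300. Book value $114,050.
Year 2: $106,150 × 9/55 = $17,370. Book value $96,680.
Year 3: $106,150 × 8/55 = $15,440. Book value $81,240.
Year 4: $106,150 × 7/55 = $13,510. Book value $67,730.
Year 5: $106,150 × 6/55 = $11,580. Book value $56,150.

$56,150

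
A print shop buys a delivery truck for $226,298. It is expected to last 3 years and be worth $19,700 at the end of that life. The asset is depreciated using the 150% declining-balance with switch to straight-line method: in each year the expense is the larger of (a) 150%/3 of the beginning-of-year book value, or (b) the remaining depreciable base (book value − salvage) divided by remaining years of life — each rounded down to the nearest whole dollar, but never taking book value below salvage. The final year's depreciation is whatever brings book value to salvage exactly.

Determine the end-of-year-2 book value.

$56,575

Depreciable base = $226,298 − $19,700 = $206,598.
Year 1: DB = ⌊$226,298 × 150%/3⌋ = $113,149; SL = ⌊$206,598/3⌋ = $68,866 → take DB $113,149. Book value $113,149.
Year 2: DB = ⌊$113,149 × 150%/3⌋ = $56,574; SL = ⌊$93,449/2⌋ = $46,724 → take DB $56,574. Book value $56,575.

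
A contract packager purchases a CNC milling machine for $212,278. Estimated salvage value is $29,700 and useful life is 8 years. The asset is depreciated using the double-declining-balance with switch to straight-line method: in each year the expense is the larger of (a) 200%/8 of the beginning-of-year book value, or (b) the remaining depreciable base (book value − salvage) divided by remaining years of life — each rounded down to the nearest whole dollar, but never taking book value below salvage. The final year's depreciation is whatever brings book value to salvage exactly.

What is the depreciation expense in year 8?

Depreciable base = $212,278 − $29,700 = $182,578.
Year 1: DB = ⌊$212,278 × 200%/8⌋ = $53,069; SL = ⌊$182,578/8⌋ = $22,822 → take DB $53,069. Book value $159,209.
Year 2: DB = ⌊$159,209 × 200%/8⌋ = $39,802; SL = ⌊$129,509/7⌋ = $18,501 → take DB $39,802. Book value $119,407.
Year 3: DB = ⌊$119,407 × 200%/8⌋ = $29,851; SL = ⌊$89,707/6⌋ = $14,951 → take DB $29,851. Book value $89,556.
Year 4: DB = ⌊$89,556 × 200%/8⌋ = $22,389; SL = ⌊$59,856/5⌋ = $11,971 → take DB $22,389. Book value $67,167.
Year 5: DB = ⌊$67,167 × 200%/8⌋ = $16,791; SL = ⌊$37,467/4⌋ = $9,366 → take DB $16,791. Book value $50,376.
Year 6: DB = ⌊$50,376 × 200%/8⌋ = $12,594; SL = ⌊$20,676/3⌋ = $6,892 → take DB $12,594. Book value $37,782.
Year 7: DB = ⌊$37,782 × 200%/8⌋ = $9,445; SL = ⌊$8,082/2⌋ = $4,041 → take DB $9,445, capped at $8,082. Book value $29,700.
Year 8 (final): $29,700 − $29,700 = $0. Book value $29,700.

$0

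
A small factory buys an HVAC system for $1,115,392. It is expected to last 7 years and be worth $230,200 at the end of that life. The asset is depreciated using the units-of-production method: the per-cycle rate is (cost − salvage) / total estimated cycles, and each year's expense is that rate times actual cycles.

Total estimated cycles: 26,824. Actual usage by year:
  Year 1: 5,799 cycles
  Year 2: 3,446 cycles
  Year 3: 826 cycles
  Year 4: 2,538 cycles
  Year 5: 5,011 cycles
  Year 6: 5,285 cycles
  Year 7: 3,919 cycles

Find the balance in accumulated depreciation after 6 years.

$755,865

Depreciable base = $1,115,392 − $230,200 = $885,192.
Rate = $885,192 / 26,824 cycles = $33 per cycle.
Year 1: 5,799 × $33 = $191,367. Book value $924,025.
Year 2: 3,446 × $33 = $113,718. Book value $810,307.
Year 3: 826 × $33 = $27,258. Book value $783,049.
Year 4: 2,538 × $33 = $83,754. Book value $699,295.
Year 5: 5,011 × $33 = $165,363. Book value $533,932.
Year 6: 5,285 × $33 = $174,405. Book value $359,527.
Accumulated through year 6 = $1,115,392 − $359,527 = $755,865.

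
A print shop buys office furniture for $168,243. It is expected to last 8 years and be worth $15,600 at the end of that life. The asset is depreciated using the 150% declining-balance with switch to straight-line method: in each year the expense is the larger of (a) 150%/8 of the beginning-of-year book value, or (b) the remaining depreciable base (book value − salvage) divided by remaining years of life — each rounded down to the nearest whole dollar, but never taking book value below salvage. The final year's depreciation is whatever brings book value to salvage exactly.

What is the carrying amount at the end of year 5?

$58,893

Depreciable base = $168,243 − $15,600 = $152,643.
Year 1: DB = ⌊$168,243 × 150%/8⌋ = $31,545; SL = ⌊$152,643/8⌋ = $19,080 → take DB $31,545. Book value $136,698.
Year 2: DB = ⌊$136,698 × 150%/8⌋ = $25,630; SL = ⌊$121,098/7⌋ = $17,299 → take DB $25,630. Book value $111,068.
Year 3: DB = ⌊$111,068 × 150%/8⌋ = $20,825; SL = ⌊$95,468/6⌋ = $15,911 → take DB $20,825. Book value $90,243.
Year 4: DB = ⌊$90,243 × 150%/8⌋ = $16,920; SL = ⌊$74,643/5⌋ = $14,928 → take DB $16,920. Book value $73,323.
Year 5: DB = ⌊$73,323 × 150%/8⌋ = $13,748; SL = ⌊$57,723/4⌋ = $14,430 → take SL $14,430. Book value $58,893.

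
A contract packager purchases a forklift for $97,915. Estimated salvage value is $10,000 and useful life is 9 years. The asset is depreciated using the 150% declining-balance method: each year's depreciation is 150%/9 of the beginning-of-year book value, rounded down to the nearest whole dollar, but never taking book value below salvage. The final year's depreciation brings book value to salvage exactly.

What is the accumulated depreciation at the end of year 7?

Depreciable base = $97,915 − $10,000 = $87,915.
Year 1: ⌊$97,915 × 150%/9⌋ = $16,319. Book value $81,596.
Year 2: ⌊$81,596 × 150%/9⌋ = $13,599. Book value $67,997.
Year 3: ⌊$67,997 × 150%/9⌋ = $11,332. Book value $56,665.
Year 4: ⌊$56,665 × 150%/9⌋ = $9,444. Book value $47,221.
Year 5: ⌊$47,221 × 150%/9⌋ = $7,870. Book value $39,351.
Year 6: ⌊$39,351 × 150%/9⌋ = $6,558. Book value $32,793.
Year 7: ⌊$32,793 × 150%/9⌋ = $5,465. Book value $27,328.
Accumulated through year 7 = $97,915 − $27,328 = $70,587.

$70,587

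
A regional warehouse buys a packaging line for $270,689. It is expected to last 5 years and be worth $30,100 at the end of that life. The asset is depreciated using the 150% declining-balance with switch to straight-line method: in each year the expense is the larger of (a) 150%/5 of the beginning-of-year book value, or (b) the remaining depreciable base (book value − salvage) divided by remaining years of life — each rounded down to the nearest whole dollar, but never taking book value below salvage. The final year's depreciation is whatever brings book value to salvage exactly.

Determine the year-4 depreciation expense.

$31,374

Depreciable base = $270,689 − $30,100 = $240,589.
Year 1: DB = ⌊$270,689 × 150%/5⌋ = $81,206; SL = ⌊$240,589/5⌋ = $48,117 → take DB $81,206. Book value $189,483.
Year 2: DB = ⌊$189,483 × 150%/5⌋ = $56,844; SL = ⌊$159,383/4⌋ = $39,845 → take DB $56,844. Book value $132,639.
Year 3: DB = ⌊$132,639 × 150%/5⌋ = $39,791; SL = ⌊$102,539/3⌋ = $34,179 → take DB $39,791. Book value $92,848.
Year 4: DB = ⌊$92,848 × 150%/5⌋ = $27,854; SL = ⌊$62,748/2⌋ = $31,374 → take SL $31,374. Book value $61,474.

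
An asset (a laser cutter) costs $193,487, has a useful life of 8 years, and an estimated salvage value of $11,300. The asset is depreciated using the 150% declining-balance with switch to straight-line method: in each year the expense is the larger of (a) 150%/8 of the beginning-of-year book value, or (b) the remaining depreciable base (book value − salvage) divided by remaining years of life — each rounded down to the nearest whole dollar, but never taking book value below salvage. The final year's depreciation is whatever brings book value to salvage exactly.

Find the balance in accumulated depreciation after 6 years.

$145,674

Depreciable base = $193,487 − $11,300 = $182,187.
Year 1: DB = ⌊$193,487 × 150%/8⌋ = $36,278; SL = ⌊$182,187/8⌋ = $22,773 → take DB $36,278. Book value $157,209.
Year 2: DB = ⌊$157,209 × 150%/8⌋ = $29,476; SL = ⌊$145,909/7⌋ = $20,844 → take DB $29,476. Book value $127,733.
Year 3: DB = ⌊$127,733 × 150%/8⌋ = $23,949; SL = ⌊$116,433/6⌋ = $19,405 → take DB $23,949. Book value $103,784.
Year 4: DB = ⌊$103,784 × 150%/8⌋ = $19,459; SL = ⌊$92,484/5⌋ = $18,496 → take DB $19,459. Book value $84,325.
Year 5: DB = ⌊$84,325 × 150%/8⌋ = $15,810; SL = ⌊$73,025/4⌋ = $18,256 → take SL $18,256. Book value $66,069.
Year 6: DB = ⌊$66,069 × 150%/8⌋ = $12,387; SL = ⌊$54,769/3⌋ = $18,256 → take SL $18,256. Book value $47,813.
Accumulated through year 6 = $193,487 − $47,813 = $145,674.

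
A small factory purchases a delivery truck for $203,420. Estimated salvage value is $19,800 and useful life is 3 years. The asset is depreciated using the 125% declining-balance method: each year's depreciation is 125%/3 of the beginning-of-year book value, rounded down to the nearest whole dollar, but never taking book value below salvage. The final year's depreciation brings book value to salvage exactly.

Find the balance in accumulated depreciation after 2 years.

Depreciable base = $203,420 − $19,800 = $183,620.
Year 1: ⌊$203,420 × 125%/3⌋ = $84,758. Book value $118,662.
Year 2: ⌊$118,662 × 125%/3⌋ = $49,442. Book value $69,220.
Accumulated through year 2 = $203,420 − $69,220 = $134,200.

$134,200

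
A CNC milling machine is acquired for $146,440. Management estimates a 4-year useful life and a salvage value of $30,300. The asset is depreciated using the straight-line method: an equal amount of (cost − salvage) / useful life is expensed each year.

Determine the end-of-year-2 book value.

$88,370

Depreciable base = $146,440 − $30,300 = $116,140.
Annual expense = $116,140 / 4 = $29,035.
End of year 1: book value $117,405.
End of year 2: book value $88,370.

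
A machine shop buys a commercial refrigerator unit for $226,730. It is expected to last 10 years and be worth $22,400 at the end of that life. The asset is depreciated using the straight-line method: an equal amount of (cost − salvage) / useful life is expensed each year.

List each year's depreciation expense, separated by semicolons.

$20,433; $20,433; $20,433; $20,433; $20,433; $20,433; $20,433; $20,433; $20,433; $20,433

Depreciable base = $226,730 − $22,400 = $204,330.
Annual expense = $204,330 / 10 = $20,433.
End of year 1: book value $206,297.
End of year 2: book value $185,864.
End of year 3: book value $165,431.
End of year 4: book value $144,998.
End of year 5: book value $124,565.
End of year 6: book value $104,132.
End of year 7: book value $83,699.
End of year 8: book value $63,266.
End of year 9: book value $42,833.
End of year 10: book value $22,400.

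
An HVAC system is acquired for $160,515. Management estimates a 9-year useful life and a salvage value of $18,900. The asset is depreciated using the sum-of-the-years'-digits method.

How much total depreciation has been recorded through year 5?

Depreciable base = $160,515 − $18,900 = $141,615.
Sum of the years' digits = 9+8+7+6+5+4+3+2+1 = 45.
Year 1: $141,615 × 9/45 = $28,323. Book value $132,192.
Year 2: $141,615 × 8/45 = $25,176. Book value $107,016.
Year 3: $141,615 × 7/45 = $22,029. Book value $84,987.
Year 4: $141,615 × 6/45 = $18,882. Book value $66,105.
Year 5: $141,615 × 5/45 = $15,735. Book value $50,370.
Accumulated through year 5 = $160,515 − $50,370 = $110,145.

$110,145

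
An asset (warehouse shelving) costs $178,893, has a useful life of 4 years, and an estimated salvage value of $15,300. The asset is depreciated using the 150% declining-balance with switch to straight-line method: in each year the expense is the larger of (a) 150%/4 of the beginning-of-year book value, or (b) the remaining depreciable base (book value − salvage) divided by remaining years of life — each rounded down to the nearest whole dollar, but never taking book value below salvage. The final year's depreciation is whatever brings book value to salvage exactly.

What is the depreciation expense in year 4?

Depreciable base = $178,893 − $15,300 = $163,593.
Year 1: DB = ⌊$178,893 × 150%/4⌋ = $67,084; SL = ⌊$163,593/4⌋ = $40,898 → take DB $67,084. Book value $111,809.
Year 2: DB = ⌊$111,809 × 150%/4⌋ = $41,928; SL = ⌊$96,509/3⌋ = $32,169 → take DB $41,928. Book value $69,881.
Year 3: DB = ⌊$69,881 × 150%/4⌋ = $26,205; SL = ⌊$54,581/2⌋ = $27,290 → take SL $27,290. Book value $42,591.
Year 4 (final): $42,591 − $15,300 = $27,291. Book value $15,300.

$27,291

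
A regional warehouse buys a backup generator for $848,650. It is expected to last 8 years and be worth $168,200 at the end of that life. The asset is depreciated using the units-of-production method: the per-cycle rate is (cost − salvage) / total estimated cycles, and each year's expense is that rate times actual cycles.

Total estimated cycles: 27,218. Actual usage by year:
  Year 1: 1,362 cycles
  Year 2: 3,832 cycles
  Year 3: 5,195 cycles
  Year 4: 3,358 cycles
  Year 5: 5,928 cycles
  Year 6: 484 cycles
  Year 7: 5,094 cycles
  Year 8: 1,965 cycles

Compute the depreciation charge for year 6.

$12,100

Depreciable base = $848,650 − $168,200 = $680,450.
Rate = $680,450 / 27,218 cycles = $25 per cycle.
Year 1: 1,362 × $25 = $34,050. Book value $814,600.
Year 2: 3,832 × $25 = $95,800. Book value $718,800.
Year 3: 5,195 × $25 = $129,875. Book value $588,925.
Year 4: 3,358 × $25 = $83,950. Book value $504,975.
Year 5: 5,928 × $25 = $148,200. Book value $356,775.
Year 6: 484 × $25 = $12,100. Book value $344,675.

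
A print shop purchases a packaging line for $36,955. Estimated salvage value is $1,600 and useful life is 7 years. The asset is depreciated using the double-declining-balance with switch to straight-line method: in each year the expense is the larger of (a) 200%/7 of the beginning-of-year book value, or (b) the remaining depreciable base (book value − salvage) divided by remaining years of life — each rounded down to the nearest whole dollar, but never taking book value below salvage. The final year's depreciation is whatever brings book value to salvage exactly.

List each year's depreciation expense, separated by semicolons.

Depreciable base = $36,955 − $1,600 = $35,355.
Year 1: DB = ⌊$36,955 × 200%/7⌋ = $10,558; SL = ⌊$35,355/7⌋ = $5,050 → take DB $10,558. Book value $26,397.
Year 2: DB = ⌊$26,397 × 200%/7⌋ = $7,542; SL = ⌊$24,797/6⌋ = $4,132 → take DB $7,542. Book value $18,855.
Year 3: DB = ⌊$18,855 × 200%/7⌋ = $5,387; SL = ⌊$17,255/5⌋ = $3,451 → take DB $5,387. Book value $13,468.
Year 4: DB = ⌊$13,468 × 200%/7⌋ = $3,848; SL = ⌊$11,868/4⌋ = $2,967 → take DB $3,848. Book value $9,620.
Year 5: DB = ⌊$9,620 × 200%/7⌋ = $2,748; SL = ⌊$8,020/3⌋ = $2,673 → take DB $2,748. Book value $6,872.
Year 6: DB = ⌊$6,872 × 200%/7⌋ = $1,963; SL = ⌊$5,272/2⌋ = $2,636 → take SL $2,636. Book value $4,236.
Year 7 (final): $4,236 − $1,600 = $2,636. Book value $1,600.

$10,558; $7,542; $5,387; $3,848; $2,748; $2,636; $2,636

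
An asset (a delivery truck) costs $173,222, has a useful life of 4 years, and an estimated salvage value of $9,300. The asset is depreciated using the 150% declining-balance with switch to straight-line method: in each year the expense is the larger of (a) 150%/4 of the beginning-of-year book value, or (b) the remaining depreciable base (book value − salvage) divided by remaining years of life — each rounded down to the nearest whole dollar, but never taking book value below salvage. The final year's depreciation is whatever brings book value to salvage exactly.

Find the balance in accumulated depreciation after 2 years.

$105,557

Depreciable base = $173,222 − $9,300 = $163,922.
Year 1: DB = ⌊$173,222 × 150%/4⌋ = $64,958; SL = ⌊$163,922/4⌋ = $40,980 → take DB $64,958. Book value $108,264.
Year 2: DB = ⌊$108,264 × 150%/4⌋ = $40,599; SL = ⌊$98,964/3⌋ = $32,988 → take DB $40,599. Book value $67,665.
Accumulated through year 2 = $173,222 − $67,665 = $105,557.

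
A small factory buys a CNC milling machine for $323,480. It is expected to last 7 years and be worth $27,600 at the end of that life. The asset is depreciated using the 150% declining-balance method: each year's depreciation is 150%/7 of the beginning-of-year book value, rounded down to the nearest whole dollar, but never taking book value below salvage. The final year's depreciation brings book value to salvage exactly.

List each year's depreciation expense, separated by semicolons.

$69,317; $54,463; $42,792; $33,623; $26,418; $20,757; $48,510

Depreciable base = $323,480 − $27,600 = $295,880.
Year 1: ⌊$323,480 × 150%/7⌋ = $69,317. Book value $254,163.
Year 2: ⌊$254,163 × 150%/7⌋ = $54,463. Book value $199,700.
Year 3: ⌊$199,700 × 150%/7⌋ = $42,792. Book value $156,908.
Year 4: ⌊$156,908 × 150%/7⌋ = $33,623. Book value $123,285.
Year 5: ⌊$123,285 × 150%/7⌋ = $26,418. Book value $96,867.
Year 6: ⌊$96,867 × 150%/7⌋ = $20,757. Book value $76,110.
Year 7 (final): $76,110 − $27,600 = $48,510. Book value $27,600.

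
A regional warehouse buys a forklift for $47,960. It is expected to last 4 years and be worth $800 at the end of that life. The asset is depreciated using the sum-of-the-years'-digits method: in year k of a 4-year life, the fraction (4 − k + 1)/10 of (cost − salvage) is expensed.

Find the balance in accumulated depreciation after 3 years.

$42,444

Depreciable base = $47,960 − $800 = $47,160.
Sum of the years' digits = 4+3+2+1 = 10.
Year 1: $47,160 × 4/10 = $18,864. Book value $29,096.
Year 2: $47,160 × 3/10 = $14,148. Book value $14,948.
Year 3: $47,160 × 2/10 = $9,432. Book value $5,516.
Accumulated through year 3 = $47,960 − $5,516 = $42,444.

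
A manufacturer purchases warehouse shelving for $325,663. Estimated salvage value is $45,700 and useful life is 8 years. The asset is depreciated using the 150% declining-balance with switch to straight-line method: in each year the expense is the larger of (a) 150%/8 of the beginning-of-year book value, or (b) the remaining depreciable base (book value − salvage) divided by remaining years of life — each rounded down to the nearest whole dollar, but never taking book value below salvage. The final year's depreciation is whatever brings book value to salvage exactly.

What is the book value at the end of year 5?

$115,317

Depreciable base = $325,663 − $45,700 = $279,963.
Year 1: DB = ⌊$325,663 × 150%/8⌋ = $61,061; SL = ⌊$279,963/8⌋ = $34,995 → take DB $61,061. Book value $264,602.
Year 2: DB = ⌊$264,602 × 150%/8⌋ = $49,612; SL = ⌊$218,902/7⌋ = $31,271 → take DB $49,612. Book value $214,990.
Year 3: DB = ⌊$214,990 × 150%/8⌋ = $40,310; SL = ⌊$169,290/6⌋ = $28,215 → take DB $40,310. Book value $174,680.
Year 4: DB = ⌊$174,680 × 150%/8⌋ = $32,752; SL = ⌊$128,980/5⌋ = $25,796 → take DB $32,752. Book value $141,928.
Year 5: DB = ⌊$141,928 × 150%/8⌋ = $26,611; SL = ⌊$96,228/4⌋ = $24,057 → take DB $26,611. Book value $115,317.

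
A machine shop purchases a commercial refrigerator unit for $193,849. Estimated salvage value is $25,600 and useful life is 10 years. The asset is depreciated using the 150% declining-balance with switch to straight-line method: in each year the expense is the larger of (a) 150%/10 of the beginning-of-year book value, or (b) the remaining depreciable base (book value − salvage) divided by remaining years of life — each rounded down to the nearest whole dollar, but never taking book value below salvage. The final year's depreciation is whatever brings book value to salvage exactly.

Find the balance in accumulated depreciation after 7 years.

$132,615

Depreciable base = $193,849 − $25,600 = $168,249.
Year 1: DB = ⌊$193,849 × 150%/10⌋ = $29,077; SL = ⌊$168,249/10⌋ = $16,824 → take DB $29,077. Book value $164,772.
Year 2: DB = ⌊$164,772 × 150%/10⌋ = $24,715; SL = ⌊$139,172/9⌋ = $15,463 → take DB $24,715. Book value $140,057.
Year 3: DB = ⌊$140,057 × 150%/10⌋ = $21,008; SL = ⌊$114,457/8⌋ = $14,307 → take DB $21,008. Book value $119,049.
Year 4: DB = ⌊$119,049 × 150%/10⌋ = $17,857; SL = ⌊$93,449/7⌋ = $13,349 → take DB $17,857. Book value $101,192.
Year 5: DB = ⌊$101,192 × 150%/10⌋ = $15,178; SL = ⌊$75,592/6⌋ = $12,598 → take DB $15,178. Book value $86,014.
Year 6: DB = ⌊$86,014 × 150%/10⌋ = $12,902; SL = ⌊$60,414/5⌋ = $12,082 → take DB $12,902. Book value $73,112.
Year 7: DB = ⌊$73,112 × 150%/10⌋ = $10,966; SL = ⌊$47,512/4⌋ = $11,878 → take SL $11,878. Book value $61,234.
Accumulated through year 7 = $193,849 − $61,234 = $132,615.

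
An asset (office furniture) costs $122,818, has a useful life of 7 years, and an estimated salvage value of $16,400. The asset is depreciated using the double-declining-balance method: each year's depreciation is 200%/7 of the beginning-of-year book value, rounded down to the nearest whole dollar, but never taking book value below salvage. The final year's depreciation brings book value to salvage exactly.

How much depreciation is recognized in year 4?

$12,788

Depreciable base = $122,818 − $16,400 = $106,418.
Year 1: ⌊$122,818 × 200%/7⌋ = $35,090. Book value $87,728.
Year 2: ⌊$87,728 × 200%/7⌋ = $25,065. Book value $62,663.
Year 3: ⌊$62,663 × 200%/7⌋ = $17,903. Book value $44,760.
Year 4: ⌊$44,760 × 200%/7⌋ = $12,788. Book value $31,972.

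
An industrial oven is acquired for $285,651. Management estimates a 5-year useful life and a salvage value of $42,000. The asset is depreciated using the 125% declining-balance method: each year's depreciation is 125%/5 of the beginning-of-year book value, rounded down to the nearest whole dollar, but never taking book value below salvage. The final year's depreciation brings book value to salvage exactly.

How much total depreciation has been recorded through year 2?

$124,971

Depreciable base = $285,651 − $42,000 = $243,651.
Year 1: ⌊$285,651 × 125%/5⌋ = $71,412. Book value $214,239.
Year 2: ⌊$214,239 × 125%/5⌋ = $53,559. Book value $160,680.
Accumulated through year 2 = $285,651 − $160,680 = $124,971.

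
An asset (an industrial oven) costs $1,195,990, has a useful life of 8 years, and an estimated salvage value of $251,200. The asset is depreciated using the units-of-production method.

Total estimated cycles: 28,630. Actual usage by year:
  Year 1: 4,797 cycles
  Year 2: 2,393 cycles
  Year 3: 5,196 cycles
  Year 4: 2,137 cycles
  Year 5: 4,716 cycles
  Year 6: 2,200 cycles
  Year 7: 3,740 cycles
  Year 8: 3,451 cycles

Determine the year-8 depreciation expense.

Depreciable base = $1,195,990 − $251,200 = $944,790.
Rate = $944,790 / 28,630 cycles = $33 per cycle.
Year 1: 4,797 × $33 = $158,301. Book value $1,037,689.
Year 2: 2,393 × $33 = $78,969. Book value $958,720.
Year 3: 5,196 × $33 = $171,468. Book value $787,252.
Year 4: 2,137 × $33 = $70,521. Book value $716,731.
Year 5: 4,716 × $33 = $155,628. Book value $561,103.
Year 6: 2,200 × $33 = $72,600. Book value $488,503.
Year 7: 3,740 × $33 = $123,420. Book value $365,083.
Year 8: 3,451 × $33 = $113,883. Book value $251,200.

$113,883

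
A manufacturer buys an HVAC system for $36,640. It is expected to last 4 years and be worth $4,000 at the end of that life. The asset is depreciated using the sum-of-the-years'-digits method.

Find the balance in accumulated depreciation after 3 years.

Depreciable base = $36,640 − $4,000 = $32,640.
Sum of the years' digits = 4+3+2+1 = 10.
Year 1: $32,640 × 4/10 = $13,056. Book value $23,584.
Year 2: $32,640 × 3/10 = $9,792. Book value $13,792.
Year 3: $32,640 × 2/10 = $6,528. Book value $7,264.
Accumulated through year 3 = $36,640 − $7,264 = $29,376.

$29,376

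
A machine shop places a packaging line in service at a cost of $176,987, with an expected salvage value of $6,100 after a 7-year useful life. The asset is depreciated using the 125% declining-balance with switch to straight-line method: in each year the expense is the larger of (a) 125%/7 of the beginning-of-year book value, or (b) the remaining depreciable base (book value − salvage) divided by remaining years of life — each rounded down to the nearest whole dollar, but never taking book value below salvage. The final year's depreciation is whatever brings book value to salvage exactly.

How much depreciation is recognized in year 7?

$22,665

Depreciable base = $176,987 − $6,100 = $170,887.
Year 1: DB = ⌊$176,987 × 125%/7⌋ = $31,604; SL = ⌊$170,887/7⌋ = $24,412 → take DB $31,604. Book value $145,383.
Year 2: DB = ⌊$145,383 × 125%/7⌋ = $25,961; SL = ⌊$139,283/6⌋ = $23,213 → take DB $25,961. Book value $119,422.
Year 3: DB = ⌊$119,422 × 125%/7⌋ = $21,325; SL = ⌊$113,322/5⌋ = $22,664 → take SL $22,664. Book value $96,758.
Year 4: DB = ⌊$96,758 × 125%/7⌋ = $17,278; SL = ⌊$90,658/4⌋ = $22,664 → take SL $22,664. Book value $74,094.
Year 5: DB = ⌊$74,094 × 125%/7⌋ = $13,231; SL = ⌊$67,994/3⌋ = $22,664 → take SL $22,664. Book value $51,430.
Year 6: DB = ⌊$51,430 × 125%/7⌋ = $9,183; SL = ⌊$45,330/2⌋ = $22,665 → take SL $22,665. Book value $28,765.
Year 7 (final): $28,765 − $6,100 = $22,665. Book value $6,100.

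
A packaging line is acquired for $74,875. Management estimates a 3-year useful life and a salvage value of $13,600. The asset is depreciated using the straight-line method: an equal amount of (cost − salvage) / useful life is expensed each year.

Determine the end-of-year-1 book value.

Depreciable base = $74,875 − $13,600 = $61,275.
Annual expense = $61,275 / 3 = $20,425.
End of year 1: book value $54,450.

$54,450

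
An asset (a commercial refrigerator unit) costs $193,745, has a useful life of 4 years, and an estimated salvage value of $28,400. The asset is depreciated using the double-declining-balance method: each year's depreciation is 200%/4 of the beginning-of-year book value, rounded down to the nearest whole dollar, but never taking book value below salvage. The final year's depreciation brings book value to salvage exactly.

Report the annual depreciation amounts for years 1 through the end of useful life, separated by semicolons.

$96,872; $48,436; $20,037; $0

Depreciable base = $193,745 − $28,400 = $165,345.
Year 1: ⌊$193,745 × 200%/4⌋ = $96,872. Book value $96,873.
Year 2: ⌊$96,873 × 200%/4⌋ = $48,436. Book value $48,437.
Year 3: ⌊$48,437 × 200%/4⌋ = $24,218, capped at $20,037. Book value $28,400.
Year 4 (final): $28,400 − $28,400 = $0. Book value $28,400.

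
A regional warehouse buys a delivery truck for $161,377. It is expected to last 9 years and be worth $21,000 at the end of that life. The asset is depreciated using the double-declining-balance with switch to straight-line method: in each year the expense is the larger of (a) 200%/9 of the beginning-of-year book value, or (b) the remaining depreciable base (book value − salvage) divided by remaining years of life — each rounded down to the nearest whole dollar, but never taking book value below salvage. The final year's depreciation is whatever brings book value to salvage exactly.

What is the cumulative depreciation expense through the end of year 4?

$102,320

Depreciable base = $161,377 − $21,000 = $140,377.
Year 1: DB = ⌊$161,377 × 200%/9⌋ = $35,861; SL = ⌊$140,377/9⌋ = $15,597 → take DB $35,861. Book value $125,516.
Year 2: DB = ⌊$125,516 × 200%/9⌋ = $27,892; SL = ⌊$104,516/8⌋ = $13,064 → take DB $27,892. Book value $97,624.
Year 3: DB = ⌊$97,624 × 200%/9⌋ = $21,694; SL = ⌊$76,624/7⌋ = $10,946 → take DB $21,694. Book value $75,930.
Year 4: DB = ⌊$75,930 × 200%/9⌋ = $16,873; SL = ⌊$54,930/6⌋ = $9,155 → take DB $16,873. Book value $59,057.
Accumulated through year 4 = $161,377 − $59,057 = $102,320.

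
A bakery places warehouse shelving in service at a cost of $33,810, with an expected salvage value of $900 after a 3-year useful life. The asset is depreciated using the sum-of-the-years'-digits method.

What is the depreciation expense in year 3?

Depreciable base = $33,810 − $900 = $32,910.
Sum of the years' digits = 3+2+1 = 6.
Year 1: $32,910 × 3/6 = $16,455. Book value $17,355.
Year 2: $32,910 × 2/6 = $10,970. Book value $6,385.
Year 3: $32,910 × 1/6 = $5,485. Book value $900.

$5,485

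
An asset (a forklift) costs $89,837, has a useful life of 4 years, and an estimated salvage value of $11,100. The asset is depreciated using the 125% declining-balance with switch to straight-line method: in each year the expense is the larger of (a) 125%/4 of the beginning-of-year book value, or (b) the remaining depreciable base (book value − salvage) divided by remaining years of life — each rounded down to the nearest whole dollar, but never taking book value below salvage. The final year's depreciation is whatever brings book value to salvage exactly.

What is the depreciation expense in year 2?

Depreciable base = $89,837 − $11,100 = $78,737.
Year 1: DB = ⌊$89,837 × 125%/4⌋ = $28,074; SL = ⌊$78,737/4⌋ = $19,684 → take DB $28,074. Book value $61,763.
Year 2: DB = ⌊$61,763 × 125%/4⌋ = $19,300; SL = ⌊$50,663/3⌋ = $16,887 → take DB $19,300. Book value $42,463.

$19,300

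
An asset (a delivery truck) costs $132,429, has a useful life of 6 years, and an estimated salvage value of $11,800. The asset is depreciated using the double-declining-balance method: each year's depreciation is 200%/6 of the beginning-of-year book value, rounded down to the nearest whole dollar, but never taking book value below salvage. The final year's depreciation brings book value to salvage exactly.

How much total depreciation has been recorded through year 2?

Depreciable base = $132,429 − $11,800 = $120,629.
Year 1: ⌊$132,429 × 200%/6⌋ = $44,143. Book value $88,286.
Year 2: ⌊$88,286 × 200%/6⌋ = $29,428. Book value $58,858.
Accumulated through year 2 = $132,429 − $58,858 = $73,571.

$73,571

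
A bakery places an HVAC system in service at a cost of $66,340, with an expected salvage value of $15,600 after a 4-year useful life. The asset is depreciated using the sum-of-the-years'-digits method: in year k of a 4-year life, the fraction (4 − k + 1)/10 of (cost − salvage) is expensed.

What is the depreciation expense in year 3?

Depreciable base = $66,340 − $15,600 = $50,740.
Sum of the years' digits = 4+3+2+1 = 10.
Year 1: $50,740 × 4/10 = $20,296. Book value $46,044.
Year 2: $50,740 × 3/10 = $15,222. Book value $30,822.
Year 3: $50,740 × 2/10 = $10,148. Book value $20,674.

$10,148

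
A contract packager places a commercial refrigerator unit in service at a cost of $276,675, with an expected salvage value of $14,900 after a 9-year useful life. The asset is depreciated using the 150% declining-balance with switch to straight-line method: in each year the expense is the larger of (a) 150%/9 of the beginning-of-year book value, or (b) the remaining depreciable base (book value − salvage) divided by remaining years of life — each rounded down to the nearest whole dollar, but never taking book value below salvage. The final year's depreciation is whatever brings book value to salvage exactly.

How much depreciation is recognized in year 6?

Depreciable base = $276,675 − $14,900 = $261,775.
Year 1: DB = ⌊$276,675 × 150%/9⌋ = $46,112; SL = ⌊$261,775/9⌋ = $29,086 → take DB $46,112. Book value $230,563.
Year 2: DB = ⌊$230,563 × 150%/9⌋ = $38,427; SL = ⌊$215,663/8⌋ = $26,957 → take DB $38,427. Book value $192,136.
Year 3: DB = ⌊$192,136 × 150%/9⌋ = $32,022; SL = ⌊$177,236/7⌋ = $25,319 → take DB $32,022. Book value $160,114.
Year 4: DB = ⌊$160,114 × 150%/9⌋ = $26,685; SL = ⌊$145,214/6⌋ = $24,202 → take DB $26,685. Book value $133,429.
Year 5: DB = ⌊$133,429 × 150%/9⌋ = $22,238; SL = ⌊$118,529/5⌋ = $23,705 → take SL $23,705. Book value $109,724.
Year 6: DB = ⌊$109,724 × 150%/9⌋ = $18,287; SL = ⌊$94,824/4⌋ = $23,706 → take SL $23,706. Book value $86,018.

$23,706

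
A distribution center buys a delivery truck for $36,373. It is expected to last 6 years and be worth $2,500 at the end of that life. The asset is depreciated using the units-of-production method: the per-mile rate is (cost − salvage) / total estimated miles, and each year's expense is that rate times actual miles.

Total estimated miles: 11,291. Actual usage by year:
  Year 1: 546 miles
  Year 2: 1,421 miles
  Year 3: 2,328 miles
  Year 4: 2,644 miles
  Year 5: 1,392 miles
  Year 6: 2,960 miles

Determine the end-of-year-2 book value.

$30,472

Depreciable base = $36,373 − $2,500 = $33,873.
Rate = $33,873 / 11,291 miles = $3 per mile.
Year 1: 546 × $3 = $1,638. Book value $34,735.
Year 2: 1,421 × $3 = $4,263. Book value $30,472.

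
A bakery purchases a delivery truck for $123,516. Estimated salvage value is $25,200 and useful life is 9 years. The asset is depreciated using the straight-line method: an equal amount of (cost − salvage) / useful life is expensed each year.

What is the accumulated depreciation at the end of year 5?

$54,620

Depreciable base = $123,516 − $25,200 = $98,316.
Annual expense = $98,316 / 9 = $10,924.
End of year 1: book value $112,592.
End of year 2: book value $101,668.
End of year 3: book value $90,744.
End of year 4: book value $79,820.
End of year 5: book value $68,896.
Accumulated through year 5 = $123,516 − $68,896 = $54,620.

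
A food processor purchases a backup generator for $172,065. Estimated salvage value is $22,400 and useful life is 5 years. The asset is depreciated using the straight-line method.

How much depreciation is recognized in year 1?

$29,933

Depreciable base = $172,065 − $22,400 = $149,665.
Annual expense = $149,665 / 5 = $29,933.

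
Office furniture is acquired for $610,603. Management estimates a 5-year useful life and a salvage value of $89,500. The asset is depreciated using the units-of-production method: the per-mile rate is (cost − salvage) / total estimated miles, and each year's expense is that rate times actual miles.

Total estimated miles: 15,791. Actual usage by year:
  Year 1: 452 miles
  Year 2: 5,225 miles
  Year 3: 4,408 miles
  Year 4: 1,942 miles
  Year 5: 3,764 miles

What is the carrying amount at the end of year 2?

$423,262

Depreciable base = $610,603 − $89,500 = $521,103.
Rate = $521,103 / 15,791 miles = $33 per mile.
Year 1: 452 × $33 = $14,916. Book value $595,687.
Year 2: 5,225 × $33 = $172,425. Book value $423,262.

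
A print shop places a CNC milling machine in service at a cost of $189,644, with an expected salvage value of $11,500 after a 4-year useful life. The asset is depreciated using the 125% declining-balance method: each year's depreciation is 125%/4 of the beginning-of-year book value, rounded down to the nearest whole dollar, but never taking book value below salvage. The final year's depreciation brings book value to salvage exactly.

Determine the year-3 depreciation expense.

$28,011

Depreciable base = $189,644 − $11,500 = $178,144.
Year 1: ⌊$189,644 × 125%/4⌋ = $59,263. Book value $130,381.
Year 2: ⌊$130,381 × 125%/4⌋ = $40,744. Book value $89,637.
Year 3: ⌊$89,637 × 125%/4⌋ = $28,011. Book value $61,626.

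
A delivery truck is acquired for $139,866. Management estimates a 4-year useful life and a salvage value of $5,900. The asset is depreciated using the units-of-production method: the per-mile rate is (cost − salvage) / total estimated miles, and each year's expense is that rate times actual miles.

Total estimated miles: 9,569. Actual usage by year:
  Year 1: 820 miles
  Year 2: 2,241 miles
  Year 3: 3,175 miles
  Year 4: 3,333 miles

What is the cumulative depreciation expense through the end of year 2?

$42,854

Depreciable base = $139,866 − $5,900 = $133,966.
Rate = $133,966 / 9,569 miles = $14 per mile.
Year 1: 820 × $14 = $11,480. Book value $128,386.
Year 2: 2,241 × $14 = $31,374. Book value $97,012.
Accumulated through year 2 = $139,866 − $97,012 = $42,854.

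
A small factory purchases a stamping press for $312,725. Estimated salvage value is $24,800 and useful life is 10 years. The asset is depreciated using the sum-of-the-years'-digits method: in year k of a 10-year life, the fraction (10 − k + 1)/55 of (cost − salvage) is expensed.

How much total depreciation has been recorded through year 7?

$256,515

Depreciable base = $312,725 − $24,800 = $287,925.
Sum of the years' digits = 10+9+8+7+6+5+4+3+2+1 = 55.
Year 1: $287,925 × 10/55 = $52,350. Book value $260,375.
Year 2: $287,925 × 9/55 = $47,115. Book value $213,260.
Year 3: $287,925 × 8/55 = $41,880. Book value $171,380.
Year 4: $287,925 × 7/55 = $36,645. Book value $134,735.
Year 5: $287,925 × 6/55 = $31,410. Book value $103,325.
Year 6: $287,925 × 5/55 = $26,175. Book value $77,150.
Year 7: $287,925 × 4/55 = $20,940. Book value $56,210.
Accumulated through year 7 = $312,725 − $56,210 = $256,515.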